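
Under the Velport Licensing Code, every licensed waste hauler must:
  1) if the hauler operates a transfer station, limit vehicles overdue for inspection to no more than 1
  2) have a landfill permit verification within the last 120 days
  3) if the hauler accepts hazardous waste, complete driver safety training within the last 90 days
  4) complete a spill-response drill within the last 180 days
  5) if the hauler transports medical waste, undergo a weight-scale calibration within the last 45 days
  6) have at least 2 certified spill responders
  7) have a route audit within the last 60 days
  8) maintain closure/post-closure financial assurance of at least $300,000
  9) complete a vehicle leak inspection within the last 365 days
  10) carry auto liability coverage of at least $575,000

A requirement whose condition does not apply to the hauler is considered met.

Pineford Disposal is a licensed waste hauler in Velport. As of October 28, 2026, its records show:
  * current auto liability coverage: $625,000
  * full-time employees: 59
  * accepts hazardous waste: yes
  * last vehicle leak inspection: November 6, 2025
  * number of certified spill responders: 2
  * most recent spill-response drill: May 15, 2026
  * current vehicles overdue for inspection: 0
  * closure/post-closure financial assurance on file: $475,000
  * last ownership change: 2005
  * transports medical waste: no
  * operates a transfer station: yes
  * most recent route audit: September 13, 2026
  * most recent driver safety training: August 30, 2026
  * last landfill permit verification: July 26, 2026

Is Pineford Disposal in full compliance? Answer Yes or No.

Yes

1. condition 'operates a transfer station' holds; vehicles overdue for inspection 0 ≤ 1 → met
2. landfill permit verification 94 days ago vs limit 120 → met
3. condition 'accepts hazardous waste' holds; driver safety training 59 days ago vs limit 90 → met
4. spill-response drill 166 days ago vs limit 180 → met
5. condition 'transports medical waste' does not hold → requirement n/a → met
6. certified spill responders 2 ≥ 2 → met
7. route audit 45 days ago vs limit 60 → met
8. closure/post-closure financial assurance $475,000 ≥ $300,000 → met
9. vehicle leak inspection 356 days ago vs limit 365 → met
10. auto liability coverage $625,000 ≥ $575,000 → met
All met.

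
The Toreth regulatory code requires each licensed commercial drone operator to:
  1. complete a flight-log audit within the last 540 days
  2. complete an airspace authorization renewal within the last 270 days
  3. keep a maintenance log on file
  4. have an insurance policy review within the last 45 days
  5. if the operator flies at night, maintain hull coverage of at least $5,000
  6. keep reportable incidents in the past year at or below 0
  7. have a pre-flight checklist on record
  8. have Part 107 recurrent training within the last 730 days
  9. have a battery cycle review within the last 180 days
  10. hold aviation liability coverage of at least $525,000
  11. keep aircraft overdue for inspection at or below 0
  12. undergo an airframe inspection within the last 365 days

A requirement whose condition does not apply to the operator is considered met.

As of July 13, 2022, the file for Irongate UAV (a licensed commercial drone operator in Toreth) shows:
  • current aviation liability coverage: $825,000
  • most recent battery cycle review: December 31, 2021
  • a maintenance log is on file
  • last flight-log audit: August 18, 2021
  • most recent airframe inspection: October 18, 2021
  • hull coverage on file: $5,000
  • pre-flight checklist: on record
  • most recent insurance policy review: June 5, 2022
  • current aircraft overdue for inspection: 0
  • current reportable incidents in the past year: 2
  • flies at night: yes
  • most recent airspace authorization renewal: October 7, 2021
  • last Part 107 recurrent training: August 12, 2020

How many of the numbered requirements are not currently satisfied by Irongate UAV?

3

1. flight-log audit 329 days ago vs limit 540 → met
2. airspace authorization renewal 279 days ago vs limit 270 → not met
3. maintenance log present → met
4. insurance policy review 38 days ago vs limit 45 → met
5. condition 'flies at night' holds; hull coverage $5,000 ≥ $5,000 → met
6. reportable incidents in the past year 2 > 0 → not met
7. pre-flight checklist present → met
8. Part 107 recurrent training 700 days ago vs limit 730 → met
9. battery cycle review 194 days ago vs limit 180 → not met
10. aviation liability coverage $825,000 ≥ $525,000 → met
11. aircraft overdue for inspection 0 ≤ 0 → met
12. airframe inspection 268 days ago vs limit 365 → met
Not met: 3 of 12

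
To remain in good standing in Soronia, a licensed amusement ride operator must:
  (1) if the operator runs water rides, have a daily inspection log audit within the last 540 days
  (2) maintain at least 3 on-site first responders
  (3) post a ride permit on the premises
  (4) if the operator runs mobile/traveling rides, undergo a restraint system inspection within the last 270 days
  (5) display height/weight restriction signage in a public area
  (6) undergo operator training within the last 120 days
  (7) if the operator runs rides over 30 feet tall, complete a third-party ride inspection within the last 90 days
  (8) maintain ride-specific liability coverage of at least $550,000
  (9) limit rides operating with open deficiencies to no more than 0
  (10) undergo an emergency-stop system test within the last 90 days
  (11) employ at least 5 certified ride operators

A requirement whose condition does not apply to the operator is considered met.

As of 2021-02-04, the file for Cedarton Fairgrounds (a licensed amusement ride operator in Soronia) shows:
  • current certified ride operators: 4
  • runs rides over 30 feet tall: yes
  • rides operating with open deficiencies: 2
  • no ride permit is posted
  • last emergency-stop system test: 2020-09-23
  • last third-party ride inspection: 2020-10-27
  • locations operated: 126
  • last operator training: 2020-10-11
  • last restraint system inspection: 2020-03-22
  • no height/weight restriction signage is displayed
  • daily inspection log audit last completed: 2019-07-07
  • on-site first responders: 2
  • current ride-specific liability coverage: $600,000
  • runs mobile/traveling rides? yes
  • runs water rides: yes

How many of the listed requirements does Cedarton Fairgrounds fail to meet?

9

1. condition 'runs water rides' holds; daily inspection log audit 578 days ago vs limit 540 → not met
2. on-site first responders 2 < 3 → not met
3. ride permit absent → not met
4. condition 'runs mobile/traveling rides' holds; restraint system inspection 319 days ago vs limit 270 → not met
5. height/weight restriction signage absent → not met
6. operator training 116 days ago vs limit 120 → met
7. condition 'runs rides over 30 feet tall' holds; third-party ride inspection 100 days ago vs limit 90 → not met
8. ride-specific liability coverage $600,000 ≥ $550,000 → met
9. rides operating with open deficiencies 2 > 0 → not met
10. emergency-stop system test 134 days ago vs limit 90 → not met
11. certified ride operators 4 < 5 → not met
Not met: 9 of 11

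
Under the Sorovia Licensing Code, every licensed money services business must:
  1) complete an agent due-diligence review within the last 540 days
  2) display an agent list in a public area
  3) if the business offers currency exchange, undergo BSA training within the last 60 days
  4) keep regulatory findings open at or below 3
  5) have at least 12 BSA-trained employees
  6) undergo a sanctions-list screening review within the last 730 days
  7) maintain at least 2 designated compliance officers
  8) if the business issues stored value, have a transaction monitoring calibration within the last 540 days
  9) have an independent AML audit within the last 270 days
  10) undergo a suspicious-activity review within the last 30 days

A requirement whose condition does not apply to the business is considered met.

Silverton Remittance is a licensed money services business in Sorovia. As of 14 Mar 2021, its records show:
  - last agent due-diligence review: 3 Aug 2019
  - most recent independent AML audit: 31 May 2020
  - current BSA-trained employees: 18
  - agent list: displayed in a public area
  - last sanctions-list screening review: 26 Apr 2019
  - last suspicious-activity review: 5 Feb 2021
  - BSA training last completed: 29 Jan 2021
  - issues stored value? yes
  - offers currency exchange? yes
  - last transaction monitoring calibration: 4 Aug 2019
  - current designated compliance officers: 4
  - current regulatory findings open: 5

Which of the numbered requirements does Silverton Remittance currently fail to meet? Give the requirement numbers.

1, 4, 8, 9, 10

1. agent due-diligence review 589 days ago vs limit 540 → not met
2. agent list present → met
3. condition 'offers currency exchange' holds; BSA training 44 days ago vs limit 60 → met
4. regulatory findings open 5 > 3 → not met
5. BSA-trained employees 18 ≥ 12 → met
6. sanctions-list screening review 688 days ago vs limit 730 → met
7. designated compliance officers 4 ≥ 2 → met
8. condition 'issues stored value' holds; transaction monitoring calibration 588 days ago vs limit 540 → not met
9. independent AML audit 287 days ago vs limit 270 → not met
10. suspicious-activity review 37 days ago vs limit 30 → not met
Not met: 1, 4, 8, 9, 10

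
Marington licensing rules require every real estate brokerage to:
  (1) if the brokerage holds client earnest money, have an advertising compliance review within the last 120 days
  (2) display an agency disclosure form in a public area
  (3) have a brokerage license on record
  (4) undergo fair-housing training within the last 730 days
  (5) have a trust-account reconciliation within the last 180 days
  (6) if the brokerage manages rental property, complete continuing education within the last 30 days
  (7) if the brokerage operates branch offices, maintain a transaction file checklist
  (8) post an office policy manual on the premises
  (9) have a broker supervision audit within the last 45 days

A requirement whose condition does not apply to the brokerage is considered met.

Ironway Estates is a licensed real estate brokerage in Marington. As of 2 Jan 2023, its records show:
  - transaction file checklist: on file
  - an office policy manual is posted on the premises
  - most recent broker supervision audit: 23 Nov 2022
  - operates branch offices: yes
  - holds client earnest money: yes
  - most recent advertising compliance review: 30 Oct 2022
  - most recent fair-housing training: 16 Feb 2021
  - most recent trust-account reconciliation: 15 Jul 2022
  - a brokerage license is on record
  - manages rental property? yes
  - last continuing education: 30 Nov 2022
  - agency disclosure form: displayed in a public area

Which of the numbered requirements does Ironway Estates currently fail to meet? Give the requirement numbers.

1. condition 'holds client earnest money' holds; advertising compliance review 64 days ago vs limit 120 → met
2. agency disclosure form present → met
3. brokerage license present → met
4. fair-housing training 685 days ago vs limit 730 → met
5. trust-account reconciliation 171 days ago vs limit 180 → met
6. condition 'manages rental property' holds; continuing education 33 days ago vs limit 30 → not met
7. condition 'operates branch offices' holds; transaction file checklist present → met
8. office policy manual present → met
9. broker supervision audit 40 days ago vs limit 45 → met
Not met: 6

6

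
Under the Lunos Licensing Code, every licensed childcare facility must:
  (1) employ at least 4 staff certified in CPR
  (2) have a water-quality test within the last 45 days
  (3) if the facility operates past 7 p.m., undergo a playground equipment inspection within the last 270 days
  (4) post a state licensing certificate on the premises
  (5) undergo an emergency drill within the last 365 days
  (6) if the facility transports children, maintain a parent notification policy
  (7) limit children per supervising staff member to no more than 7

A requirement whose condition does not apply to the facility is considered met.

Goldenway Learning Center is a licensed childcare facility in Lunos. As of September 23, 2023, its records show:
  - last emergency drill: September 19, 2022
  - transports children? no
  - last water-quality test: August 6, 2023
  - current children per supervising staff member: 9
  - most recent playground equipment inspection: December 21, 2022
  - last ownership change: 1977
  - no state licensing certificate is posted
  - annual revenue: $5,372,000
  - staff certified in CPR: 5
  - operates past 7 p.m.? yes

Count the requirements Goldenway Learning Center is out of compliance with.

5

1. staff certified in CPR 5 ≥ 4 → met
2. water-quality test 48 days ago vs limit 45 → not met
3. condition 'operates past 7 p.m.' holds; playground equipment inspection 276 days ago vs limit 270 → not met
4. state licensing certificate absent → not met
5. emergency drill 369 days ago vs limit 365 → not met
6. condition 'transports children' does not hold → requirement n/a → met
7. children per supervising staff member 9 > 7 → not met
Not met: 5 of 7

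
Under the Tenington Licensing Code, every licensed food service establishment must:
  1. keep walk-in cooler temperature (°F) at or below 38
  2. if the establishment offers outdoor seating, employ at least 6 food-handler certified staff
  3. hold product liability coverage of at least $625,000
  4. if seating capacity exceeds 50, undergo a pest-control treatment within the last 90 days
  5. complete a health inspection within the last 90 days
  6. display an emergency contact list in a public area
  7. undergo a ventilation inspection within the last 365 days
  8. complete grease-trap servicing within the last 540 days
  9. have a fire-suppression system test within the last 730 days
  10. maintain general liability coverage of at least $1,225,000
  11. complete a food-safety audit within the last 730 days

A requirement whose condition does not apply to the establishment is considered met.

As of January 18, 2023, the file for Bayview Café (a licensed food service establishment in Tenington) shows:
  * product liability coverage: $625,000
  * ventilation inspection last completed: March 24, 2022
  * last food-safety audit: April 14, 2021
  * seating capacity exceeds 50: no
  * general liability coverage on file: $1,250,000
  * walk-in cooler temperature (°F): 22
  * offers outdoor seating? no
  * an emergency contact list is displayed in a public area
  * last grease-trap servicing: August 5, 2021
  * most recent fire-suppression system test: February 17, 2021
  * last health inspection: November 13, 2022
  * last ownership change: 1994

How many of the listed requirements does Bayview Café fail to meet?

0

1. walk-in cooler temperature (°F) 22 ≤ 38 → met
2. condition 'offers outdoor seating' does not hold → requirement n/a → met
3. product liability coverage $625,000 ≥ $625,000 → met
4. condition 'seating capacity exceeds 50' does not hold → requirement n/a → met
5. health inspection 66 days ago vs limit 90 → met
6. emergency contact list present → met
7. ventilation inspection 300 days ago vs limit 365 → met
8. grease-trap servicing 531 days ago vs limit 540 → met
9. fire-suppression system test 700 days ago vs limit 730 → met
10. general liability coverage $1,250,000 ≥ $1,225,000 → met
11. food-safety audit 644 days ago vs limit 730 → met
Not met: 0 of 11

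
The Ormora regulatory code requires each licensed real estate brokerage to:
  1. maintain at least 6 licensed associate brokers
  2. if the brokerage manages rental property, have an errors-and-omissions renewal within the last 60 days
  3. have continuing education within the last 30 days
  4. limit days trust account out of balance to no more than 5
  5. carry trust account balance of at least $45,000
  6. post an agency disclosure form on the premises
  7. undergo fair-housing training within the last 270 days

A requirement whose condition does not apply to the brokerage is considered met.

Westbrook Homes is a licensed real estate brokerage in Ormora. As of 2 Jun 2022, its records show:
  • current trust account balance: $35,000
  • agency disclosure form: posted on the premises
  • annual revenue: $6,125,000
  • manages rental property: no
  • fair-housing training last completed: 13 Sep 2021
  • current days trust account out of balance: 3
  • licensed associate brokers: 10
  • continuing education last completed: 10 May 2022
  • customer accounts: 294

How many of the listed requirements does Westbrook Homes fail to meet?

1. licensed associate brokers 10 ≥ 6 → met
2. condition 'manages rental property' does not hold → requirement n/a → met
3. continuing education 23 days ago vs limit 30 → met
4. days trust account out of balance 3 ≤ 5 → met
5. trust account balance $35,000 < $45,000 → not met
6. agency disclosure form present → met
7. fair-housing training 262 days ago vs limit 270 → met
Not met: 1 of 7

1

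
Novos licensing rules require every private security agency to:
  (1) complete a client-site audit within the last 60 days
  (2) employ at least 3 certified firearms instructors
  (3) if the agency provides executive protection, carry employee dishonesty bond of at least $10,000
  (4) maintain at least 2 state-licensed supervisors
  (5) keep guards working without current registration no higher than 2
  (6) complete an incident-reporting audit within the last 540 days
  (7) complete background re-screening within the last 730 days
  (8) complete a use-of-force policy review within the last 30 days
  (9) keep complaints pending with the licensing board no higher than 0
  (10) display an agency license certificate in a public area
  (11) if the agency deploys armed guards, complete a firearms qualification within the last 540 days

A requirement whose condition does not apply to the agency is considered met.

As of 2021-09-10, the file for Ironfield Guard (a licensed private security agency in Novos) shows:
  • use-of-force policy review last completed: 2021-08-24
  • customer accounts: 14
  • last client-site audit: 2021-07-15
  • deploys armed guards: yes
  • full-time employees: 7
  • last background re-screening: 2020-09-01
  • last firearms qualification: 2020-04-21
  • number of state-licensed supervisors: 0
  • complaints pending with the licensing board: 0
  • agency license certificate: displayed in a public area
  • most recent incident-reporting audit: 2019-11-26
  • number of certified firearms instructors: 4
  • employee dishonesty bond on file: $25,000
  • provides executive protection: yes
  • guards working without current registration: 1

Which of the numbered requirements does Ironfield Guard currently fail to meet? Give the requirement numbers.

1. client-site audit 57 days ago vs limit 60 → met
2. certified firearms instructors 4 ≥ 3 → met
3. condition 'provides executive protection' holds; employee dishonesty bond $25,000 ≥ $10,000 → met
4. state-licensed supervisors 0 < 2 → not met
5. guards working without current registration 1 ≤ 2 → met
6. incident-reporting audit 654 days ago vs limit 540 → not met
7. background re-screening 374 days ago vs limit 730 → met
8. use-of-force policy review 17 days ago vs limit 30 → met
9. complaints pending with the licensing board 0 ≤ 0 → met
10. agency license certificate present → met
11. condition 'deploys armed guards' holds; firearms qualification 507 days ago vs limit 540 → met
Not met: 4, 6

4, 6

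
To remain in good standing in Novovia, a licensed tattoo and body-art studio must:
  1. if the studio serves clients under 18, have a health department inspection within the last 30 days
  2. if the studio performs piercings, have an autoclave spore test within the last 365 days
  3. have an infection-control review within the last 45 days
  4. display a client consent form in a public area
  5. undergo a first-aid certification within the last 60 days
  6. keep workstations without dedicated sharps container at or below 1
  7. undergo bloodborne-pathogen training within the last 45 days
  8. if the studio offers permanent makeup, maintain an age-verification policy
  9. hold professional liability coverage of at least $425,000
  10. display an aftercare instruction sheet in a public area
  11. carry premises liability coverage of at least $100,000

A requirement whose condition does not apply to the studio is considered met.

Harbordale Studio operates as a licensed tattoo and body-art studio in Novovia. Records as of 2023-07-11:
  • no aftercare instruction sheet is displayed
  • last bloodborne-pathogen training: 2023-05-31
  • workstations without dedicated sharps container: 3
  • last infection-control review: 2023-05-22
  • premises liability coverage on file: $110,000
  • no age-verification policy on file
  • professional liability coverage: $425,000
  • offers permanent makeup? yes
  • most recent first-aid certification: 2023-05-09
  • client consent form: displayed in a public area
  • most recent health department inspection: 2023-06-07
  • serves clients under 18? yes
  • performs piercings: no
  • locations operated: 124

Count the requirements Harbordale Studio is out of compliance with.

6

1. condition 'serves clients under 18' holds; health department inspection 34 days ago vs limit 30 → not met
2. condition 'performs piercings' does not hold → requirement n/a → met
3. infection-control review 50 days ago vs limit 45 → not met
4. client consent form present → met
5. first-aid certification 63 days ago vs limit 60 → not met
6. workstations without dedicated sharps container 3 > 1 → not met
7. bloodborne-pathogen training 41 days ago vs limit 45 → met
8. condition 'offers permanent makeup' holds; age-verification policy absent → not met
9. professional liability coverage $425,000 ≥ $425,000 → met
10. aftercare instruction sheet absent → not met
11. premises liability coverage $110,000 ≥ $100,000 → met
Not met: 6 of 11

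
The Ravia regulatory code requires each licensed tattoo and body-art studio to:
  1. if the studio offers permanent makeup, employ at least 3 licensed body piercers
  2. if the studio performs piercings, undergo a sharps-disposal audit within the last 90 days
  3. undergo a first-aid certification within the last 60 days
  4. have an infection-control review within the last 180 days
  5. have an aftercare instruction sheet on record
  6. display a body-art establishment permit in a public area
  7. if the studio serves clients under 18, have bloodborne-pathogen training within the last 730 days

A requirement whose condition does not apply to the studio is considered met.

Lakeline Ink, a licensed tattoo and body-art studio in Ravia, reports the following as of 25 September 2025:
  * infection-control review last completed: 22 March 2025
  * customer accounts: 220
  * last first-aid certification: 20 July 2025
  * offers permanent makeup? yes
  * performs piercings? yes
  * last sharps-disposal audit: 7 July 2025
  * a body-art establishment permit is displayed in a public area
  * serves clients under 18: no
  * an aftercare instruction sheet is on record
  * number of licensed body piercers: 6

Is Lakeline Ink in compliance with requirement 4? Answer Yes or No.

4. infection-control review 187 days ago vs limit 180 → not met

No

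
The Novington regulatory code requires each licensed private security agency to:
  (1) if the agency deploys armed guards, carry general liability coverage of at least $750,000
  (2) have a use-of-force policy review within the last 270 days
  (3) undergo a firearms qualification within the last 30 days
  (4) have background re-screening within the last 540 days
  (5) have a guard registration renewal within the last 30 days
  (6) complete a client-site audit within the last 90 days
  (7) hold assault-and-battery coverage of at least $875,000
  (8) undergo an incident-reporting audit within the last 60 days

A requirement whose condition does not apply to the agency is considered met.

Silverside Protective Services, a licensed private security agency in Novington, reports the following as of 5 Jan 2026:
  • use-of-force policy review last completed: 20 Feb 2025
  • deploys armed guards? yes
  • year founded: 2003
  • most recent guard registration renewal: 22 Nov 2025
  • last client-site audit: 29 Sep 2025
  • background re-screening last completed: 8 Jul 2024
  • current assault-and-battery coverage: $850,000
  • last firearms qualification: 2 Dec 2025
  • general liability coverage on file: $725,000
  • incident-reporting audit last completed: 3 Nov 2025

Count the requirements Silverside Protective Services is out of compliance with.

1. condition 'deploys armed guards' holds; general liability coverage $725,000 < $750,000 → not met
2. use-of-force policy review 319 days ago vs limit 270 → not met
3. firearms qualification 34 days ago vs limit 30 → not met
4. background re-screening 546 days ago vs limit 540 → not met
5. guard registration renewal 44 days ago vs limit 30 → not met
6. client-site audit 98 days ago vs limit 90 → not met
7. assault-and-battery coverage $850,000 < $875,000 → not met
8. incident-reporting audit 63 days ago vs limit 60 → not met
Not met: 8 of 8

8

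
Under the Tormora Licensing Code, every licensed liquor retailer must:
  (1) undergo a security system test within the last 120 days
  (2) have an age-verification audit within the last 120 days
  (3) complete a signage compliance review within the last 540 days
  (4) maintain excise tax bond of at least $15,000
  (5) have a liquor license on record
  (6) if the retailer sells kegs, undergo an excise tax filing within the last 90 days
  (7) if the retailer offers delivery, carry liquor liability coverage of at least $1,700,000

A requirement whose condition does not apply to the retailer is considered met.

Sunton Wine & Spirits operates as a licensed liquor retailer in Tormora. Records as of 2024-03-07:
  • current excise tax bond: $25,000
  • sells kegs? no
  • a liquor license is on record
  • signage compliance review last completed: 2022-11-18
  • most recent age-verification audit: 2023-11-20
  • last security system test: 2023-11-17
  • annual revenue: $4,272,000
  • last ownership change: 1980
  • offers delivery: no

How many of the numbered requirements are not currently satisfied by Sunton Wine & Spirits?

1. security system test 111 days ago vs limit 120 → met
2. age-verification audit 108 days ago vs limit 120 → met
3. signage compliance review 475 days ago vs limit 540 → met
4. excise tax bond $25,000 ≥ $15,000 → met
5. liquor license present → met
6. condition 'sells kegs' does not hold → requirement n/a → met
7. condition 'offers delivery' does not hold → requirement n/a → met
Not met: 0 of 7

0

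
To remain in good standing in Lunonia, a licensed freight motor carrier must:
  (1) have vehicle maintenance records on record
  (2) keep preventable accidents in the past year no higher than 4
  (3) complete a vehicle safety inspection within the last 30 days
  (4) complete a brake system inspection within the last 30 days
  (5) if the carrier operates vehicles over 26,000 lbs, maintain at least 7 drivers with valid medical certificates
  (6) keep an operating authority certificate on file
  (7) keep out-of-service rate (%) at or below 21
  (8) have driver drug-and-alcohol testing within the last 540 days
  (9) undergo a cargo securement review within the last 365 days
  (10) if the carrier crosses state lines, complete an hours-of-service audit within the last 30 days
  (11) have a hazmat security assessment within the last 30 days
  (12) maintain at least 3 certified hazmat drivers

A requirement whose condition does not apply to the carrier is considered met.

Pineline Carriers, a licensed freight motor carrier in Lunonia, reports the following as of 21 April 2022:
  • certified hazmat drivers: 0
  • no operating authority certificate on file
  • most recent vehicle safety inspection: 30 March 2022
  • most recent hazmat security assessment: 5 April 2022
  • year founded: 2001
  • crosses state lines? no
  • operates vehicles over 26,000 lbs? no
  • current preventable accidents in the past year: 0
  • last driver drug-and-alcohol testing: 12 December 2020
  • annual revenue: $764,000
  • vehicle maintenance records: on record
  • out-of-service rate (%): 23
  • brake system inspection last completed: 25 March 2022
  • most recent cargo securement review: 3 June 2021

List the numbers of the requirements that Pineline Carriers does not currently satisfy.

6, 7, 12

1. vehicle maintenance records present → met
2. preventable accidents in the past year 0 ≤ 4 → met
3. vehicle safety inspection 22 days ago vs limit 30 → met
4. brake system inspection 27 days ago vs limit 30 → met
5. condition 'operates vehicles over 26,000 lbs' does not hold → requirement n/a → met
6. operating authority certificate absent → not met
7. out-of-service rate (%) 23 > 21 → not met
8. driver drug-and-alcohol testing 495 days ago vs limit 540 → met
9. cargo securement review 322 days ago vs limit 365 → met
10. condition 'crosses state lines' does not hold → requirement n/a → met
11. hazmat security assessment 16 days ago vs limit 30 → met
12. certified hazmat drivers 0 < 3 → not met
Not met: 6, 7, 12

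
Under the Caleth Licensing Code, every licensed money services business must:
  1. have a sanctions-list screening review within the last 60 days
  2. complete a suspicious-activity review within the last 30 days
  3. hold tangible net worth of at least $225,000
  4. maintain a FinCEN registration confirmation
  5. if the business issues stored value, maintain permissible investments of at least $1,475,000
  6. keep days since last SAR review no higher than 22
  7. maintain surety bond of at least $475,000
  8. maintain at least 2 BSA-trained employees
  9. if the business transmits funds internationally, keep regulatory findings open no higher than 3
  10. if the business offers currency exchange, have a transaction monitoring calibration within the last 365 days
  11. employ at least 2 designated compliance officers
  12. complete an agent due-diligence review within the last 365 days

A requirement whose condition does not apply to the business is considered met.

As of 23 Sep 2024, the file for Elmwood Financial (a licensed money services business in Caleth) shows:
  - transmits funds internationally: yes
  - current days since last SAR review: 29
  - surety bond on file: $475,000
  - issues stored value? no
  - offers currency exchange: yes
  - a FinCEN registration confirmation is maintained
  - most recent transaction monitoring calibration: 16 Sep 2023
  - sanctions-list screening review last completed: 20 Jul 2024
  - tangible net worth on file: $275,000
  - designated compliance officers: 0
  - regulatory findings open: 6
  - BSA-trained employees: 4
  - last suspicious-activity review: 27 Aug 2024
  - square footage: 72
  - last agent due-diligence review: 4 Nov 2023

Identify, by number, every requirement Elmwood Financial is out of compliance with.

1, 6, 9, 10, 11

1. sanctions-list screening review 65 days ago vs limit 60 → not met
2. suspicious-activity review 27 days ago vs limit 30 → met
3. tangible net worth $275,000 ≥ $225,000 → met
4. FinCEN registration confirmation present → met
5. condition 'issues stored value' does not hold → requirement n/a → met
6. days since last SAR review 29 > 22 → not met
7. surety bond $475,000 ≥ $475,000 → met
8. BSA-trained employees 4 ≥ 2 → met
9. condition 'transmits funds internationally' holds; regulatory findings open 6 > 3 → not met
10. condition 'offers currency exchange' holds; transaction monitoring calibration 373 days ago vs limit 365 → not met
11. designated compliance officers 0 < 2 → not met
12. agent due-diligence review 324 days ago vs limit 365 → met
Not met: 1, 6, 9, 10, 11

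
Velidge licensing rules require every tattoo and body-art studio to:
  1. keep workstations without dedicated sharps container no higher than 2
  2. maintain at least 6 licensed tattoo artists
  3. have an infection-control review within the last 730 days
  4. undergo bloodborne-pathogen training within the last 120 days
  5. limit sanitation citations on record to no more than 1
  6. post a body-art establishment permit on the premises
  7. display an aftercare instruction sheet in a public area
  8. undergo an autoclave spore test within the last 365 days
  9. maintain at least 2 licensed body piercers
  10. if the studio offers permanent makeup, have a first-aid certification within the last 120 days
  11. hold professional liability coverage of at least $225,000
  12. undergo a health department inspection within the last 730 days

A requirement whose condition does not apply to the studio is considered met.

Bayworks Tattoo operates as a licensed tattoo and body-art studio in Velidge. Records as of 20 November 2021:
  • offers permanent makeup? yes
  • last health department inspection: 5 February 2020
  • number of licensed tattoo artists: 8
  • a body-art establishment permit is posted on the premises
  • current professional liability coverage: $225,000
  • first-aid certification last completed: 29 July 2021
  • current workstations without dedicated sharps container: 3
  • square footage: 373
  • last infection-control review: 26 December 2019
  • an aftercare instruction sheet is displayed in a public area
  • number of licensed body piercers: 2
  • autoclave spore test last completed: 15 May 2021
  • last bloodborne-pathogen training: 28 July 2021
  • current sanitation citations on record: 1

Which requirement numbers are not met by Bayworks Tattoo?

1. workstations without dedicated sharps container 3 > 2 → not met
2. licensed tattoo artists 8 ≥ 6 → met
3. infection-control review 695 days ago vs limit 730 → met
4. bloodborne-pathogen training 115 days ago vs limit 120 → met
5. sanitation citations on record 1 ≤ 1 → met
6. body-art establishment permit present → met
7. aftercare instruction sheet present → met
8. autoclave spore test 189 days ago vs limit 365 → met
9. licensed body piercers 2 ≥ 2 → met
10. condition 'offers permanent makeup' holds; first-aid certification 114 days ago vs limit 120 → met
11. professional liability coverage $225,000 ≥ $225,000 → met
12. health department inspection 654 days ago vs limit 730 → met
Not met: 1

1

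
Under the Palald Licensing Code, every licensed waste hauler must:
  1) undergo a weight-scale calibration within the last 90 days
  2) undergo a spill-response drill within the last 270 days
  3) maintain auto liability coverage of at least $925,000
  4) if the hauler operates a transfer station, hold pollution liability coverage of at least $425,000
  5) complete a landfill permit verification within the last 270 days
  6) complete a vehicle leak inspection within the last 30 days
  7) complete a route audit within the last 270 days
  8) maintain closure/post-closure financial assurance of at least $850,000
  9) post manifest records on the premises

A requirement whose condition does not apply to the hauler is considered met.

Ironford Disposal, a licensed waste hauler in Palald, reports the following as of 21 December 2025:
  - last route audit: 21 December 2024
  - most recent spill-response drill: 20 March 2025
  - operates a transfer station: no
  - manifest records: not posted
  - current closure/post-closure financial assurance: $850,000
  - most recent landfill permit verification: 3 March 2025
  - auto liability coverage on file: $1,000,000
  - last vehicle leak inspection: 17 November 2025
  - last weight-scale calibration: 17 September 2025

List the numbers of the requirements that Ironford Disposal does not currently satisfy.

1, 2, 5, 6, 7, 9

1. weight-scale calibration 95 days ago vs limit 90 → not met
2. spill-response drill 276 days ago vs limit 270 → not met
3. auto liability coverage $1,000,000 ≥ $925,000 → met
4. condition 'operates a transfer station' does not hold → requirement n/a → met
5. landfill permit verification 293 days ago vs limit 270 → not met
6. vehicle leak inspection 34 days ago vs limit 30 → not met
7. route audit 365 days ago vs limit 270 → not met
8. closure/post-closure financial assurance $850,000 ≥ $850,000 → met
9. manifest records absent → not met
Not met: 1, 2, 5, 6, 7, 9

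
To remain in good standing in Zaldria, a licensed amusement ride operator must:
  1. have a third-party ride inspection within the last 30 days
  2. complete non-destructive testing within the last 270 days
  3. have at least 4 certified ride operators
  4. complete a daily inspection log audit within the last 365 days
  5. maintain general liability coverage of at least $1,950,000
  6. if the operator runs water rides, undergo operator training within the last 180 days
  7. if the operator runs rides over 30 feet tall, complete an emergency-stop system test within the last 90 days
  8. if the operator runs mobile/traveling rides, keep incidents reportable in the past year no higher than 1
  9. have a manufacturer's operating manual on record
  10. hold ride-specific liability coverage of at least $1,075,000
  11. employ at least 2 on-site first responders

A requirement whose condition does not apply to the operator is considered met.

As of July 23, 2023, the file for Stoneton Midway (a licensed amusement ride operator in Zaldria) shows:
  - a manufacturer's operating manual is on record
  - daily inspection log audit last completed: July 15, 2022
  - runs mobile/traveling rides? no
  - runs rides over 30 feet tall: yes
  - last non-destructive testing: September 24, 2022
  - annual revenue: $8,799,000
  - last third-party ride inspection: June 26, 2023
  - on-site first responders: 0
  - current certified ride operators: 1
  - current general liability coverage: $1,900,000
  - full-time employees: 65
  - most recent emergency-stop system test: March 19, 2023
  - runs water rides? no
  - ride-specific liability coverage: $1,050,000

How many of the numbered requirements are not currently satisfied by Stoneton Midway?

7

1. third-party ride inspection 27 days ago vs limit 30 → met
2. non-destructive testing 302 days ago vs limit 270 → not met
3. certified ride operators 1 < 4 → not met
4. daily inspection log audit 373 days ago vs limit 365 → not met
5. general liability coverage $1,900,000 < $1,950,000 → not met
6. condition 'runs water rides' does not hold → requirement n/a → met
7. condition 'runs rides over 30 feet tall' holds; emergency-stop system test 126 days ago vs limit 90 → not met
8. condition 'runs mobile/traveling rides' does not hold → requirement n/a → met
9. manufacturer's operating manual present → met
10. ride-specific liability coverage $1,050,000 < $1,075,000 → not met
11. on-site first responders 0 < 2 → not met
Not met: 7 of 11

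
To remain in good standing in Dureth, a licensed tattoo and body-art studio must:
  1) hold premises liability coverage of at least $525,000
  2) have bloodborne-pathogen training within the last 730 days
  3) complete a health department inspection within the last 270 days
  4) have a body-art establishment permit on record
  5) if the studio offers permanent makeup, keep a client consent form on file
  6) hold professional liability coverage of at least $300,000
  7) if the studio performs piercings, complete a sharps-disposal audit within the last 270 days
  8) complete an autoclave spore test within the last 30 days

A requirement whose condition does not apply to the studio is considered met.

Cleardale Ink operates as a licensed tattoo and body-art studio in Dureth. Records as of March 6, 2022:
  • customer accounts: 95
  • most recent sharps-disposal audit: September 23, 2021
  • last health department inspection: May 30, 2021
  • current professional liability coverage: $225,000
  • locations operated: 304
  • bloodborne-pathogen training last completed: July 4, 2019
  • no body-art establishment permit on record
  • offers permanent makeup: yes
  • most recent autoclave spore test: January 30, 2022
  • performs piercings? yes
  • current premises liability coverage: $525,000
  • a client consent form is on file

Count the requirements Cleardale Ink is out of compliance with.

1. premises liability coverage $525,000 ≥ $525,000 → met
2. bloodborne-pathogen training 976 days ago vs limit 730 → not met
3. health department inspection 280 days ago vs limit 270 → not met
4. body-art establishment permit absent → not met
5. condition 'offers permanent makeup' holds; client consent form present → met
6. professional liability coverage $225,000 < $300,000 → not met
7. condition 'performs piercings' holds; sharps-disposal audit 164 days ago vs limit 270 → met
8. autoclave spore test 35 days ago vs limit 30 → not met
Not met: 5 of 8

5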